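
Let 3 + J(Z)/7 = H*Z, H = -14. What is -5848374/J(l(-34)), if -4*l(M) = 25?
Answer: -1670964/169 ≈ -9887.4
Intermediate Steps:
l(M) = -25/4 (l(M) = -¼*25 = -25/4)
J(Z) = -21 - 98*Z (J(Z) = -21 + 7*(-14*Z) = -21 - 98*Z)
-5848374/J(l(-34)) = -5848374/(-21 - 98*(-25/4)) = -5848374/(-21 + 1225/2) = -5848374/1183/2 = -5848374*2/1183 = -1670964/169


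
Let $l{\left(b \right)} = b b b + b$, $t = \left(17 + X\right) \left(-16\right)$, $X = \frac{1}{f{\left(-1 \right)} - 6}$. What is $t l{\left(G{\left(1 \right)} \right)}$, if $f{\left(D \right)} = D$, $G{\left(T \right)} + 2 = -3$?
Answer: $\frac{245440}{7} \approx 35063.0$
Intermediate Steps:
$G{\left(T \right)} = -5$ ($G{\left(T \right)} = -2 - 3 = -5$)
$X = - \frac{1}{7}$ ($X = \frac{1}{-1 - 6} = \frac{1}{-7} = - \frac{1}{7} \approx -0.14286$)
$t = - \frac{1888}{7}$ ($t = \left(17 - \frac{1}{7}\right) \left(-16\right) = \frac{118}{7} \left(-16\right) = - \frac{1888}{7} \approx -269.71$)
$l{\left(b \right)} = b + b^{3}$ ($l{\left(b \right)} = b^{2} b + b = b^{3} + b = b + b^{3}$)
$t l{\left(G{\left(1 \right)} \right)} = - \frac{1888 \left(-5 + \left(-5\right)^{3}\right)}{7} = - \frac{1888 \left(-5 - 125\right)}{7} = \left(- \frac{1888}{7}\right) \left(-130\right) = \frac{245440}{7}$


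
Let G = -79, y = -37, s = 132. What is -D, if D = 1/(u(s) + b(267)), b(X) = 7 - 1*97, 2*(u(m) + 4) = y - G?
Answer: 1/73 ≈ 0.013699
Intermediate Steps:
u(m) = 17 (u(m) = -4 + (-37 - 1*(-79))/2 = -4 + (-37 + 79)/2 = -4 + (½)*42 = -4 + 21 = 17)
b(X) = -90 (b(X) = 7 - 97 = -90)
D = -1/73 (D = 1/(17 - 90) = 1/(-73) = -1/73 ≈ -0.013699)
-D = -1*(-1/73) = 1/73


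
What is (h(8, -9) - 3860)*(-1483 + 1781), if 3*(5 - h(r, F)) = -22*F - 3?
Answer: -1168160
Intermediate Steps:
h(r, F) = 6 + 22*F/3 (h(r, F) = 5 - (-22*F - 3)/3 = 5 - (-3 - 22*F)/3 = 5 + (1 + 22*F/3) = 6 + 22*F/3)
(h(8, -9) - 3860)*(-1483 + 1781) = ((6 + (22/3)*(-9)) - 3860)*(-1483 + 1781) = ((6 - 66) - 3860)*298 = (-60 - 3860)*298 = -3920*298 = -1168160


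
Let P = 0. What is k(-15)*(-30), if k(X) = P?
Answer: 0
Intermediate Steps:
k(X) = 0
k(-15)*(-30) = 0*(-30) = 0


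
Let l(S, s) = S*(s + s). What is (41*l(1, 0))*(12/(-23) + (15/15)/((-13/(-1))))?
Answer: 0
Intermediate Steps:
l(S, s) = 2*S*s (l(S, s) = S*(2*s) = 2*S*s)
(41*l(1, 0))*(12/(-23) + (15/15)/((-13/(-1)))) = (41*(2*1*0))*(12/(-23) + (15/15)/((-13/(-1)))) = (41*0)*(12*(-1/23) + (15*(1/15))/((-13*(-1)))) = 0*(-12/23 + 1/13) = 0*(-133/299) = 0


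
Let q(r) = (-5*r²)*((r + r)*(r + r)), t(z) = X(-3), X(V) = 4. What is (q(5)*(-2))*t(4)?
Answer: 100000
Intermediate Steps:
t(z) = 4
q(r) = -20*r⁴ (q(r) = (-5*r²)*((2*r)*(2*r)) = (-5*r²)*(4*r²) = -20*r⁴)
(q(5)*(-2))*t(4) = (-20*5⁴*(-2))*4 = (-20*625*(-2))*4 = -12500*(-2)*4 = 25000*4 = 100000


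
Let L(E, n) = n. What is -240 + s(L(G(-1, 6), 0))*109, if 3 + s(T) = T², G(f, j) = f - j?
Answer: -567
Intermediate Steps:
s(T) = -3 + T²
-240 + s(L(G(-1, 6), 0))*109 = -240 + (-3 + 0²)*109 = -240 + (-3 + 0)*109 = -240 - 3*109 = -240 - 327 = -567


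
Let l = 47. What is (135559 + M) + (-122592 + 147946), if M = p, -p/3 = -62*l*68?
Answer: 755369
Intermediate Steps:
p = 594456 (p = -3*(-62*47)*68 = -(-8742)*68 = -3*(-198152) = 594456)
M = 594456
(135559 + M) + (-122592 + 147946) = (135559 + 594456) + (-122592 + 147946) = 730015 + 25354 = 755369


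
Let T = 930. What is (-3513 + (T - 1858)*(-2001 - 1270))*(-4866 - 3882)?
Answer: -26523717300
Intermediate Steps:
(-3513 + (T - 1858)*(-2001 - 1270))*(-4866 - 3882) = (-3513 + (930 - 1858)*(-2001 - 1270))*(-4866 - 3882) = (-3513 - 928*(-3271))*(-8748) = (-3513 + 3035488)*(-8748) = 3031975*(-8748) = -26523717300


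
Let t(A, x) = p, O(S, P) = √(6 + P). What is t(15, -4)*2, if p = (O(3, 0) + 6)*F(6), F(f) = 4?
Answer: 48 + 8*√6 ≈ 67.596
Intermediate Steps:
p = 24 + 4*√6 (p = (√(6 + 0) + 6)*4 = (√6 + 6)*4 = (6 + √6)*4 = 24 + 4*√6 ≈ 33.798)
t(A, x) = 24 + 4*√6
t(15, -4)*2 = (24 + 4*√6)*2 = 48 + 8*√6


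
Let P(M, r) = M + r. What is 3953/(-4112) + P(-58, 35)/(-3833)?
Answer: -15057273/15761296 ≈ -0.95533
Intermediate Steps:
3953/(-4112) + P(-58, 35)/(-3833) = 3953/(-4112) + (-58 + 35)/(-3833) = 3953*(-1/4112) - 23*(-1/3833) = -3953/4112 + 23/3833 = -15057273/15761296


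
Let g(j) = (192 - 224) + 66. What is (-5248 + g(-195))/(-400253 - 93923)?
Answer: 2607/247088 ≈ 0.010551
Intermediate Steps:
g(j) = 34 (g(j) = -32 + 66 = 34)
(-5248 + g(-195))/(-400253 - 93923) = (-5248 + 34)/(-400253 - 93923) = -5214/(-494176) = -5214*(-1/494176) = 2607/247088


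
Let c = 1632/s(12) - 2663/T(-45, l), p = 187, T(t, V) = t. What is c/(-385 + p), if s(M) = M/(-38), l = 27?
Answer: 229897/8910 ≈ 25.802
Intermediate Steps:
s(M) = -M/38 (s(M) = M*(-1/38) = -M/38)
c = -229897/45 (c = 1632/((-1/38*12)) - 2663/(-45) = 1632/(-6/19) - 2663*(-1/45) = 1632*(-19/6) + 2663/45 = -5168 + 2663/45 = -229897/45 ≈ -5108.8)
c/(-385 + p) = -229897/45/(-385 + 187) = -229897/45/(-198) = -1/198*(-229897/45) = 229897/8910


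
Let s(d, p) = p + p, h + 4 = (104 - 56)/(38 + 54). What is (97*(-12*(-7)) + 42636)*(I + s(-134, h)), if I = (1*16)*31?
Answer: 24835584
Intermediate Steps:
h = -80/23 (h = -4 + (104 - 56)/(38 + 54) = -4 + 48/92 = -4 + 48*(1/92) = -4 + 12/23 = -80/23 ≈ -3.4783)
s(d, p) = 2*p
I = 496 (I = 16*31 = 496)
(97*(-12*(-7)) + 42636)*(I + s(-134, h)) = (97*(-12*(-7)) + 42636)*(496 + 2*(-80/23)) = (97*84 + 42636)*(496 - 160/23) = (8148 + 42636)*(11248/23) = 50784*(11248/23) = 24835584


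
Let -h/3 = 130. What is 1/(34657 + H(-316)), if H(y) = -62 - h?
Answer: 1/34985 ≈ 2.8584e-5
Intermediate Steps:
h = -390 (h = -3*130 = -390)
H(y) = 328 (H(y) = -62 - 1*(-390) = -62 + 390 = 328)
1/(34657 + H(-316)) = 1/(34657 + 328) = 1/34985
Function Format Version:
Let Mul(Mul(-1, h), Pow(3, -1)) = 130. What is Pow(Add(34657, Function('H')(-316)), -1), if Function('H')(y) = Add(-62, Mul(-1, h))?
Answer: Rational(1, 34985) ≈ 2.8584e-5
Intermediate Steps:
h = -390 (h = Mul(-3, 130) = -390)
Function('H')(y) = 328 (Function('H')(y) = Add(-62, Mul(-1, -390)) = Add(-62, 390) = 328)
Pow(Add(34657, Function('H')(-316)), -1) = Pow(Add(34657, 328), -1) = Pow(34985, -1) = Rational(1, 34985)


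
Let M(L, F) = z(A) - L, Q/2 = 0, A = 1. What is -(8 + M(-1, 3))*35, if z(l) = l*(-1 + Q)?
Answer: -280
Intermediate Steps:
Q = 0 (Q = 2*0 = 0)
z(l) = -l (z(l) = l*(-1 + 0) = l*(-1) = -l)
M(L, F) = -1 - L (M(L, F) = -1*1 - L = -1 - L)
-(8 + M(-1, 3))*35 = -(8 + (-1 - 1*(-1)))*35 = -(8 + (-1 + 1))*35 = -(8 + 0)*35 = -8*35 = -1*280 = -280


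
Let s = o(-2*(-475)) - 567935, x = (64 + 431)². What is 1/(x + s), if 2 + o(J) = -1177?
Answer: -1/324089 ≈ -3.0856e-6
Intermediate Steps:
o(J) = -1179 (o(J) = -2 - 1177 = -1179)
x = 245025 (x = 495² = 245025)
s = -569114 (s = -1179 - 567935 = -569114)
1/(x + s) = 1/(245025 - 569114) = 1/(-324089) = -1/324089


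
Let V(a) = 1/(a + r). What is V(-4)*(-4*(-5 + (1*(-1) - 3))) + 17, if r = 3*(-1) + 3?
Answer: 8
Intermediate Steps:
r = 0 (r = -3 + 3 = 0)
V(a) = 1/a (V(a) = 1/(a + 0) = 1/a)
V(-4)*(-4*(-5 + (1*(-1) - 3))) + 17 = (-4*(-5 + (1*(-1) - 3)))/(-4) + 17 = -(-1)*(-5 + (-1 - 3)) + 17 = -(-1)*(-5 - 4) + 17 = -(-1)*(-9) + 17 = -¼*36 + 17 = -9 + 17 = 8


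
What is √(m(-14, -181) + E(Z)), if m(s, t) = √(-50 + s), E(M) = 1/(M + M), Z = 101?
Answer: √(202 + 326432*I)/202 ≈ 2.0006 + 1.9994*I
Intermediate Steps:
E(M) = 1/(2*M)
√(m(-14, -181) + E(Z)) = √(√(-50 - 14) + (½)/101) = √(√(-64) + (½)*(1/101)) = √(8*I + 1/202) = √(1/202 + 8*I)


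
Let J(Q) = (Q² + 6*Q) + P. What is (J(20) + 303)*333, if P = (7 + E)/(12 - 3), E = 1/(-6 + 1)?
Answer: 1371553/5 ≈ 2.7431e+5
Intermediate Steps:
E = -⅕ (E = 1/(-5) = -⅕ ≈ -0.20000)
P = 34/45 (P = (7 - ⅕)/(12 - 3) = (34/5)/9 = (34/5)*(⅑) = 34/45 ≈ 0.75556)
J(Q) = 34/45 + Q² + 6*Q (J(Q) = (Q² + 6*Q) + 34/45 = 34/45 + Q² + 6*Q)
(J(20) + 303)*333 = ((34/45 + 20² + 6*20) + 303)*333 = ((34/45 + 400 + 120) + 303)*333 = (23434/45 + 303)*333 = (37069/45)*333 = 1371553/5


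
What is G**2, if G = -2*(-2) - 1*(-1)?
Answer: 25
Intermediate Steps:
G = 5 (G = 4 + 1 = 5)
G**2 = 5**2 = 25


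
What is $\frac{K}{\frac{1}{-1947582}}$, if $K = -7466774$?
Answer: $14542154640468$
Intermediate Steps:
$\frac{K}{\frac{1}{-1947582}} = - \frac{7466774}{\frac{1}{-1947582}} = - \frac{7466774}{- \frac{1}{1947582}} = \left(-7466774\right) \left(-1947582\right) = 14542154640468$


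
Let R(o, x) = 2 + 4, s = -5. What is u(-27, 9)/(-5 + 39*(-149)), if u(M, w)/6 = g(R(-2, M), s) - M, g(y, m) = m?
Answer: -33/1454 ≈ -0.022696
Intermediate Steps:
R(o, x) = 6
u(M, w) = -30 - 6*M (u(M, w) = 6*(-5 - M) = -30 - 6*M)
u(-27, 9)/(-5 + 39*(-149)) = (-30 - 6*(-27))/(-5 + 39*(-149)) = (-30 + 162)/(-5 - 5811) = 132/(-5816) = 132*(-1/5816) = -33/1454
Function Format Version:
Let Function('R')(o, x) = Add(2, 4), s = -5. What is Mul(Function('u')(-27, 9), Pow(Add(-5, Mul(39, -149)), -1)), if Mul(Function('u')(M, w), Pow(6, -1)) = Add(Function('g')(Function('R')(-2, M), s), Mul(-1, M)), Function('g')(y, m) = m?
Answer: Rational(-33, 1454) ≈ -0.022696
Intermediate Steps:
Function('R')(o, x) = 6
Function('u')(M, w) = Add(-30, Mul(-6, M)) (Function('u')(M, w) = Mul(6, Add(-5, Mul(-1, M))) = Add(-30, Mul(-6, M)))
Mul(Function('u')(-27, 9), Pow(Add(-5, Mul(39, -149)), -1)) = Mul(Add(-30, Mul(-6, -27)), Pow(Add(-5, Mul(39, -149)), -1)) = Mul(Add(-30, 162), Pow(Add(-5, -5811), -1)) = Mul(132, Pow(-5816, -1)) = Mul(132, Rational(-1, 5816)) = Rational(-33, 1454)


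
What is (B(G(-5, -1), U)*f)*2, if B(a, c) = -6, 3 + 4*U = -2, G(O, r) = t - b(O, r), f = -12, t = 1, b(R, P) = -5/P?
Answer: 144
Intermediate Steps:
G(O, r) = 1 + 5/r (G(O, r) = 1 - (-5)/r = 1 + 5/r)
U = -5/4 (U = -¾ + (¼)*(-2) = -¾ - ½ = -5/4 ≈ -1.2500)
(B(G(-5, -1), U)*f)*2 = -6*(-12)*2 = 72*2 = 144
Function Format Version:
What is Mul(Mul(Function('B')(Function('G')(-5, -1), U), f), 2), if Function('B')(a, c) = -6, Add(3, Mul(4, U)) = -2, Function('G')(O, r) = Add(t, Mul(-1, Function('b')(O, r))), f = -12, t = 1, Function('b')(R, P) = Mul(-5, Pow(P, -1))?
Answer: 144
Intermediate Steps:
Function('G')(O, r) = Add(1, Mul(5, Pow(r, -1))) (Function('G')(O, r) = Add(1, Mul(-1, Mul(-5, Pow(r, -1)))) = Add(1, Mul(5, Pow(r, -1))))
U = Rational(-5, 4) (U = Add(Rational(-3, 4), Mul(Rational(1, 4), -2)) = Add(Rational(-3, 4), Rational(-1, 2)) = Rational(-5, 4) ≈ -1.2500)
Mul(Mul(Function('B')(Function('G')(-5, -1), U), f), 2) = Mul(Mul(-6, -12), 2) = Mul(72, 2) = 144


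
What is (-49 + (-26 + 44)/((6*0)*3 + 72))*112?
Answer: -5460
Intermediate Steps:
(-49 + (-26 + 44)/((6*0)*3 + 72))*112 = (-49 + 18/(0*3 + 72))*112 = (-49 + 18/(0 + 72))*112 = (-49 + 18/72)*112 = (-49 + 18*(1/72))*112 = (-49 + 1/4)*112 = -195/4*112 = -5460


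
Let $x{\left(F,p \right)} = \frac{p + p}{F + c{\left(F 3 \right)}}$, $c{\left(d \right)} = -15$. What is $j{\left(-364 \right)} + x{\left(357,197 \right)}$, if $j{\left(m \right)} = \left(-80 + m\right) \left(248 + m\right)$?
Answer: $\frac{8807381}{171} \approx 51505.0$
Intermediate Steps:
$x{\left(F,p \right)} = \frac{2 p}{-15 + F}$ ($x{\left(F,p \right)} = \frac{p + p}{F - 15} = \frac{2 p}{-15 + F}$)
$j{\left(-364 \right)} + x{\left(357,197 \right)} = \left(-19840 + \left(-364\right)^{2} + 168 \left(-364\right)\right) + 2 \cdot 197 \frac{1}{-15 + 357} = \left(-19840 + 132496 - 61152\right) + 2 \cdot 197 \cdot \frac{1}{342} = 51504 + 2 \cdot 197 \cdot \frac{1}{342} = 51504 + \frac{197}{171} = \frac{8807381}{171}$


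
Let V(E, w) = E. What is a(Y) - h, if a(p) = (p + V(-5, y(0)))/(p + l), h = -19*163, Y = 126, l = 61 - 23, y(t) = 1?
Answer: 508029/164 ≈ 3097.7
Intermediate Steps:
l = 38
h = -3097
a(p) = (-5 + p)/(38 + p) (a(p) = (p - 5)/(p + 38) = (-5 + p)/(38 + p))
a(Y) - h = (-5 + 126)/(38 + 126) - 1*(-3097) = 121/164 + 3097 = 508029/164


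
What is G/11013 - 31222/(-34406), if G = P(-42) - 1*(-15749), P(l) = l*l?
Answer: 473200082/189456639 ≈ 2.4977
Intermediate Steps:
P(l) = l**2
G = 17513 (G = (-42)**2 - 1*(-15749) = 1764 + 15749 = 17513)
G/11013 - 31222/(-34406) = 17513/11013 - 31222/(-34406) = 17513*(1/11013) - 31222*(-1/34406) = 17513/11013 + 15611/17203 = 473200082/189456639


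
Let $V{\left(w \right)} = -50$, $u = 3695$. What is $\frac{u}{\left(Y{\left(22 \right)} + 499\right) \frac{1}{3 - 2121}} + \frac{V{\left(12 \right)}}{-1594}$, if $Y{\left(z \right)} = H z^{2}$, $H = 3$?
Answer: $- \frac{6237281195}{1554947} \approx -4011.3$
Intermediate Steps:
$Y{\left(z \right)} = 3 z^{2}$
$\frac{u}{\left(Y{\left(22 \right)} + 499\right) \frac{1}{3 - 2121}} + \frac{V{\left(12 \right)}}{-1594} = \frac{3695}{\left(3 \cdot 22^{2} + 499\right) \frac{1}{3 - 2121}} - \frac{50}{-1594} = \frac{3695}{\left(3 \cdot 484 + 499\right) \frac{1}{-2118}} - - \frac{25}{797} = \frac{3695}{\left(1452 + 499\right) \left(- \frac{1}{2118}\right)} + \frac{25}{797} = \frac{3695}{1951 \left(- \frac{1}{2118}\right)} + \frac{25}{797} = \frac{3695}{- \frac{1951}{2118}} + \frac{25}{797} = 3695 \left(- \frac{2118}{1951}\right) + \frac{25}{797} = - \frac{7826010}{1951} + \frac{25}{797} = - \frac{6237281195}{1554947}$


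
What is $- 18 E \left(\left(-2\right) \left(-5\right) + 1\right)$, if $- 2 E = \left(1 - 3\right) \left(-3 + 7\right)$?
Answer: $-792$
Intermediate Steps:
$E = 4$ ($E = - \frac{\left(1 - 3\right) \left(-3 + 7\right)}{2} = - \frac{\left(-2\right) 4}{2} = \left(- \frac{1}{2}\right) \left(-8\right) = 4$)
$- 18 E \left(\left(-2\right) \left(-5\right) + 1\right) = \left(-18\right) 4 \left(\left(-2\right) \left(-5\right) + 1\right) = - 72 \left(10 + 1\right) = \left(-72\right) 11 = -792$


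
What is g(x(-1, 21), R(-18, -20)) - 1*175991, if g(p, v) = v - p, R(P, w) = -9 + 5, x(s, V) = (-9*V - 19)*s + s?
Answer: -176202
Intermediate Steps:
x(s, V) = s + s*(-19 - 9*V) (x(s, V) = (-19 - 9*V)*s + s = s*(-19 - 9*V) + s = s + s*(-19 - 9*V))
R(P, w) = -4
g(x(-1, 21), R(-18, -20)) - 1*175991 = (-4 - (-9)*(-1)*(2 + 21)) - 1*175991 = (-4 - (-9)*(-1)*23) - 175991 = (-4 - 1*207) - 175991 = (-4 - 207) - 175991 = -211 - 175991 = -176202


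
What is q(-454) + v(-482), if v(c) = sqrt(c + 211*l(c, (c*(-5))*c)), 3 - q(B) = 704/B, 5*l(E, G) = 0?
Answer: 1033/227 + I*sqrt(482) ≈ 4.5507 + 21.954*I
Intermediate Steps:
l(E, G) = 0 (l(E, G) = (1/5)*0 = 0)
q(B) = 3 - 704/B
v(c) = sqrt(c) (v(c) = sqrt(c + 211*0) = sqrt(c + 0) = sqrt(c))
q(-454) + v(-482) = (3 - 704/(-454)) + sqrt(-482) = (3 - 704*(-1/454)) + I*sqrt(482) = (3 + 352/227) + I*sqrt(482) = 1033/227 + I*sqrt(482)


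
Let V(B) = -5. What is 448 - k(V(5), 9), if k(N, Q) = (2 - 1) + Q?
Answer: 438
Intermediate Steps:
k(N, Q) = 1 + Q
448 - k(V(5), 9) = 448 - (1 + 9) = 448 - 1*10 = 448 - 10 = 438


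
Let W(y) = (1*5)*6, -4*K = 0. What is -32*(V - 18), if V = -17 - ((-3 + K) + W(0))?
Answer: 1984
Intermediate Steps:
K = 0 (K = -1/4*0 = 0)
W(y) = 30 (W(y) = 5*6 = 30)
V = -44 (V = -17 - ((-3 + 0) + 30) = -17 - (-3 + 30) = -17 - 1*27 = -17 - 27 = -44)
-32*(V - 18) = -32*(-44 - 18) = -32*(-62) = 1984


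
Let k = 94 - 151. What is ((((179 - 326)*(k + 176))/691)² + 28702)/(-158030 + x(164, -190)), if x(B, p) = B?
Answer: -14010664711/75378015546 ≈ -0.18587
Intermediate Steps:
k = -57
((((179 - 326)*(k + 176))/691)² + 28702)/(-158030 + x(164, -190)) = ((((179 - 326)*(-57 + 176))/691)² + 28702)/(-158030 + 164) = ((-147*119*(1/691))² + 28702)/(-157866) = ((-17493*1/691)² + 28702)*(-1/157866) = ((-17493/691)² + 28702)*(-1/157866) = (306005049/477481 + 28702)*(-1/157866) = (14010664711/477481)*(-1/157866) = -14010664711/75378015546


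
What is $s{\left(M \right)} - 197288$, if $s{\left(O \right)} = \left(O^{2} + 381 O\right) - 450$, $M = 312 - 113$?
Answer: $-82318$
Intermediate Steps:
$M = 199$ ($M = 312 - 113 = 199$)
$s{\left(O \right)} = -450 + O^{2} + 381 O$
$s{\left(M \right)} - 197288 = \left(-450 + 199^{2} + 381 \cdot 199\right) - 197288 = \left(-450 + 39601 + 75819\right) - 197288 = 114970 - 197288 = -82318$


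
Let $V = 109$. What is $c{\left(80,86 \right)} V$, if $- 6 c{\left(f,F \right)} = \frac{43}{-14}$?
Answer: $\frac{4687}{84} \approx 55.798$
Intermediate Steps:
$c{\left(f,F \right)} = \frac{43}{84}$ ($c{\left(f,F \right)} = - \frac{43 \frac{1}{-14}}{6} = - \frac{43 \left(- \frac{1}{14}\right)}{6} = \left(- \frac{1}{6}\right) \left(- \frac{43}{14}\right) = \frac{43}{84}$)
$c{\left(80,86 \right)} V = \frac{43}{84} \cdot 109 = \frac{4687}{84}$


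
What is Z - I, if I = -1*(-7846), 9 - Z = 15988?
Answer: -23825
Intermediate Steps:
Z = -15979 (Z = 9 - 1*15988 = 9 - 15988 = -15979)
I = 7846
Z - I = -15979 - 1*7846 = -15979 - 7846 = -23825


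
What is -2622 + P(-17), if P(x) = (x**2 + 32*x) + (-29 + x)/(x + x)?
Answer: -48886/17 ≈ -2875.6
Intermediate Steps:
P(x) = x**2 + 32*x + (-29 + x)/(2*x) (P(x) = (x**2 + 32*x) + (-29 + x)/((2*x)) = (x**2 + 32*x) + (-29 + x)*(1/(2*x)) = (x**2 + 32*x) + (-29 + x)/(2*x) = x**2 + 32*x + (-29 + x)/(2*x))
-2622 + P(-17) = -2622 + (1/2 + (-17)**2 + 32*(-17) - 29/2/(-17)) = -2622 + (1/2 + 289 - 544 - 29/2*(-1/17)) = -2622 + (1/2 + 289 - 544 + 29/34) = -2622 - 4312/17 = -48886/17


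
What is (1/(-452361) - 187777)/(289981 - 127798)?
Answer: -84942991498/73365264063 ≈ -1.1578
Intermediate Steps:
(1/(-452361) - 187777)/(289981 - 127798) = (-1/452361 - 187777)/162183 = -84942991498/452361*1/162183 = -84942991498/73365264063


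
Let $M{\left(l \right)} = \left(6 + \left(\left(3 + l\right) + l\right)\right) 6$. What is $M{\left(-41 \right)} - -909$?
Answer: $471$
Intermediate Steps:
$M{\left(l \right)} = 54 + 12 l$ ($M{\left(l \right)} = \left(6 + \left(3 + 2 l\right)\right) 6 = \left(9 + 2 l\right) 6 = 54 + 12 l$)
$M{\left(-41 \right)} - -909 = \left(54 + 12 \left(-41\right)\right) - -909 = \left(54 - 492\right) + 909 = -438 + 909 = 471$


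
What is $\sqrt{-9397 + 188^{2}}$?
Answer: $93 \sqrt{3} \approx 161.08$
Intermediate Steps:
$\sqrt{-9397 + 188^{2}} = \sqrt{-9397 + 35344} = \sqrt{25947} = 93 \sqrt{3}$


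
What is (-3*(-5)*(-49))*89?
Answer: -65415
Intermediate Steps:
(-3*(-5)*(-49))*89 = (15*(-49))*89 = -735*89 = -65415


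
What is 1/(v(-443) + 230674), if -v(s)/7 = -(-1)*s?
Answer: 1/233775 ≈ 4.2776e-6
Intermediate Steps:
v(s) = -7*s (v(s) = -(-7)*(-s) = -7*s)
1/(v(-443) + 230674) = 1/(-7*(-443) + 230674) = 1/(3101 + 230674) = 1/233775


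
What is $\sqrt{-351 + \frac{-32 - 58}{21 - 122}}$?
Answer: $\frac{3 i \sqrt{396829}}{101} \approx 18.711 i$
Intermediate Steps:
$\sqrt{-351 + \frac{-32 - 58}{21 - 122}} = \sqrt{-351 - \frac{90}{-101}} = \sqrt{-351 - - \frac{90}{101}} = \sqrt{-351 + \frac{90}{101}} = \sqrt{- \frac{35361}{101}} = \frac{3 i \sqrt{396829}}{101}$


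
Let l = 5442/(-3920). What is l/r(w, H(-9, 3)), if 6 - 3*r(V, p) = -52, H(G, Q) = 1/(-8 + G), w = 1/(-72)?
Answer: -8163/113680 ≈ -0.071807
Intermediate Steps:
l = -2721/1960 (l = 5442*(-1/3920) = -2721/1960 ≈ -1.3883)
w = -1/72 ≈ -0.013889
r(V, p) = 58/3 (r(V, p) = 2 - 1/3*(-52) = 2 + 52/3 = 58/3)
l/r(w, H(-9, 3)) = -2721/(1960*58/3) = -2721/1960*3/58 = -8163/113680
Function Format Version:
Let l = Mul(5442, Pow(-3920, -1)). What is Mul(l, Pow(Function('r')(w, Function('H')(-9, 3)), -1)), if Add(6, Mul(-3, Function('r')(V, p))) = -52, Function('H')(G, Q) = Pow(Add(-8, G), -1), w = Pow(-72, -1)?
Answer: Rational(-8163, 113680) ≈ -0.071807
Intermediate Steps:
l = Rational(-2721, 1960) (l = Mul(5442, Rational(-1, 3920)) = Rational(-2721, 1960) ≈ -1.3883)
w = Rational(-1, 72) ≈ -0.013889
Function('r')(V, p) = Rational(58, 3) (Function('r')(V, p) = Add(2, Mul(Rational(-1, 3), -52)) = Add(2, Rational(52, 3)) = Rational(58, 3))
Mul(l, Pow(Function('r')(w, Function('H')(-9, 3)), -1)) = Mul(Rational(-2721, 1960), Pow(Rational(58, 3), -1)) = Mul(Rational(-2721, 1960), Rational(3, 58)) = Rational(-8163, 113680)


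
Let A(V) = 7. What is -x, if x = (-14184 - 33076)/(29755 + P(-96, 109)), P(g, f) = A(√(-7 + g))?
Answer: 23630/14881 ≈ 1.5879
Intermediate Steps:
P(g, f) = 7
x = -23630/14881 (x = (-14184 - 33076)/(29755 + 7) = -47260/29762 = -47260*1/29762 = -23630/14881 ≈ -1.5879)
-x = -1*(-23630/14881) = 23630/14881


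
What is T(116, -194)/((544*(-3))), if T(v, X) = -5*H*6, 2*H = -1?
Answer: -5/544 ≈ -0.0091912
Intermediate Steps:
H = -½ (H = (½)*(-1) = -½ ≈ -0.50000)
T(v, X) = 15 (T(v, X) = -5*(-½)*6 = (5/2)*6 = 15)
T(116, -194)/((544*(-3))) = 15/((544*(-3))) = 15/(-1632) = 15*(-1/1632) = -5/544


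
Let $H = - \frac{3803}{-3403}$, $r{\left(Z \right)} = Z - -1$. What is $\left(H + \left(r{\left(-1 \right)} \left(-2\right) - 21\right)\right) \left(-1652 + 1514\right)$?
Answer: $\frac{9337080}{3403} \approx 2743.8$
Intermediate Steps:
$r{\left(Z \right)} = 1 + Z$ ($r{\left(Z \right)} = Z + 1 = 1 + Z$)
$H = \frac{3803}{3403}$ ($H = \left(-3803\right) \left(- \frac{1}{3403}\right) = \frac{3803}{3403} \approx 1.1175$)
$\left(H + \left(r{\left(-1 \right)} \left(-2\right) - 21\right)\right) \left(-1652 + 1514\right) = \left(\frac{3803}{3403} - \left(21 - \left(1 - 1\right) \left(-2\right)\right)\right) \left(-1652 + 1514\right) = \left(\frac{3803}{3403} + \left(0 \left(-2\right) - 21\right)\right) \left(-138\right) = \left(\frac{3803}{3403} + \left(0 - 21\right)\right) \left(-138\right) = \left(\frac{3803}{3403} - 21\right) \left(-138\right) = \left(- \frac{67660}{3403}\right) \left(-138\right) = \frac{9337080}{3403}$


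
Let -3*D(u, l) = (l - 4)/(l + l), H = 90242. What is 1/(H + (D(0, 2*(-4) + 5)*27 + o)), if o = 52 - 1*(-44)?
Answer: 2/180655 ≈ 1.1071e-5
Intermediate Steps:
D(u, l) = -(-4 + l)/(6*l) (D(u, l) = -(l - 4)/(3*(l + l)) = -(-4 + l)/(3*(2*l)) = -(-4 + l)*1/(2*l)/3 = -(-4 + l)/(6*l))
o = 96 (o = 52 + 44 = 96)
1/(H + (D(0, 2*(-4) + 5)*27 + o)) = 1/(90242 + (((4 - (2*(-4) + 5))/(6*(2*(-4) + 5)))*27 + 96)) = 1/(90242 + (((4 - (-8 + 5))/(6*(-8 + 5)))*27 + 96)) = 1/(90242 + (((1/6)*(4 - 1*(-3))/(-3))*27 + 96)) = 1/(90242 + (((1/6)*(-1/3)*(4 + 3))*27 + 96)) = 1/(90242 + (((1/6)*(-1/3)*7)*27 + 96)) = 1/(90242 + (-7/18*27 + 96)) = 1/(90242 + (-21/2 + 96)) = 1/(90242 + 171/2) = 1/(180655/2) = 2/180655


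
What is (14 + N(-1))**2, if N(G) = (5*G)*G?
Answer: 361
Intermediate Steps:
N(G) = 5*G**2
(14 + N(-1))**2 = (14 + 5*(-1)**2)**2 = (14 + 5*1)**2 = (14 + 5)**2 = 19**2 = 361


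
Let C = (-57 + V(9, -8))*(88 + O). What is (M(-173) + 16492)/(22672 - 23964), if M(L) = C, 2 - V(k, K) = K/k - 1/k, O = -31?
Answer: -353/34 ≈ -10.382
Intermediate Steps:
V(k, K) = 2 + 1/k - K/k (V(k, K) = 2 - (K/k - 1/k) = 2 - (-1/k + K/k) = 2 + (1/k - K/k) = 2 + 1/k - K/k)
C = -3078 (C = (-57 + (1 - 1*(-8) + 2*9)/9)*(88 - 31) = (-57 + (1 + 8 + 18)/9)*57 = (-57 + (⅑)*27)*57 = (-57 + 3)*57 = -54*57 = -3078)
M(L) = -3078
(M(-173) + 16492)/(22672 - 23964) = (-3078 + 16492)/(22672 - 23964) = 13414/(-1292) = 13414*(-1/1292) = -353/34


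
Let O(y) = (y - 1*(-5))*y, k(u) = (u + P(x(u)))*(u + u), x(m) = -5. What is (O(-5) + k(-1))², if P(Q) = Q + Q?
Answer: 484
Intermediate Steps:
P(Q) = 2*Q
k(u) = 2*u*(-10 + u) (k(u) = (u + 2*(-5))*(u + u) = (u - 10)*(2*u) = (-10 + u)*(2*u) = 2*u*(-10 + u))
O(y) = y*(5 + y) (O(y) = (y + 5)*y = (5 + y)*y = y*(5 + y))
(O(-5) + k(-1))² = (-5*(5 - 5) + 2*(-1)*(-10 - 1))² = (-5*0 + 2*(-1)*(-11))² = (0 + 22)² = 22² = 484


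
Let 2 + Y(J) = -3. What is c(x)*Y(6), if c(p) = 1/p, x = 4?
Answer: -5/4 ≈ -1.2500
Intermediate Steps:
Y(J) = -5 (Y(J) = -2 - 3 = -5)
c(x)*Y(6) = -5/4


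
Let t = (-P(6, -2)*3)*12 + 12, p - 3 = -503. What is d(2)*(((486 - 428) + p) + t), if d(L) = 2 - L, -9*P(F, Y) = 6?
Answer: 0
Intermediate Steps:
P(F, Y) = -⅔ (P(F, Y) = -⅑*6 = -⅔)
p = -500 (p = 3 - 503 = -500)
t = 36 (t = (-1*(-⅔)*3)*12 + 12 = ((⅔)*3)*12 + 12 = 2*12 + 12 = 24 + 12 = 36)
d(2)*(((486 - 428) + p) + t) = (2 - 1*2)*(((486 - 428) - 500) + 36) = (2 - 2)*((58 - 500) + 36) = 0*(-442 + 36) = 0*(-406) = 0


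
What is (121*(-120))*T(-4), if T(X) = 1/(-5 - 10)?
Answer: 968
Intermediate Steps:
T(X) = -1/15 (T(X) = 1/(-15) = -1/15)
(121*(-120))*T(-4) = (121*(-120))*(-1/15) = -14520*(-1/15) = 968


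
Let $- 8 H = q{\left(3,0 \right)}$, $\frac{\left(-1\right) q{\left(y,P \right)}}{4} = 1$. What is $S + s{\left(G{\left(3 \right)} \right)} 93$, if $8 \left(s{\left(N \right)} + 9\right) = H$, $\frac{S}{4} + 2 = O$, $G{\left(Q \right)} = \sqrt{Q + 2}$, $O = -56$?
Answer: $- \frac{17011}{16} \approx -1063.2$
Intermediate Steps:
$G{\left(Q \right)} = \sqrt{2 + Q}$
$S = -232$ ($S = -8 + 4 \left(-56\right) = -8 - 224 = -232$)
$q{\left(y,P \right)} = -4$ ($q{\left(y,P \right)} = \left(-4\right) 1 = -4$)
$H = \frac{1}{2}$ ($H = \left(- \frac{1}{8}\right) \left(-4\right) = \frac{1}{2} \approx 0.5$)
$s{\left(N \right)} = - \frac{143}{16}$ ($s{\left(N \right)} = -9 + \frac{1}{8} \cdot \frac{1}{2} = -9 + \frac{1}{16} = - \frac{143}{16}$)
$S + s{\left(G{\left(3 \right)} \right)} 93 = -232 - \frac{13299}{16} = - \frac{17011}{16}$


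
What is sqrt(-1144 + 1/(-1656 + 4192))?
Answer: I*sqrt(1839350022)/1268 ≈ 33.823*I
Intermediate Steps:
sqrt(-1144 + 1/(-1656 + 4192)) = sqrt(-1144 + 1/2536) = sqrt(-2901183/2536) = I*sqrt(1839350022)/1268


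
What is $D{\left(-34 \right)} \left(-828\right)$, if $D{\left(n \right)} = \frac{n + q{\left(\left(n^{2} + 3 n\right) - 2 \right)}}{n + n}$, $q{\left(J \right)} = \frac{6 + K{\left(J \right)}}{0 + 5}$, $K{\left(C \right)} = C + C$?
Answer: $\frac{80316}{17} \approx 4724.5$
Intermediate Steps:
$K{\left(C \right)} = 2 C$
$q{\left(J \right)} = \frac{6}{5} + \frac{2 J}{5}$ ($q{\left(J \right)} = \frac{6 + 2 J}{0 + 5} = \frac{6 + 2 J}{5} = \left(6 + 2 J\right) \frac{1}{5} = \frac{6}{5} + \frac{2 J}{5}$)
$D{\left(n \right)} = \frac{\frac{2}{5} + \frac{2 n^{2}}{5} + \frac{11 n}{5}}{2 n}$ ($D{\left(n \right)} = \frac{n + \left(\frac{6}{5} + \frac{2 \left(\left(n^{2} + 3 n\right) - 2\right)}{5}\right)}{n + n} = \frac{n + \left(\frac{6}{5} + \frac{2 \left(-2 + n^{2} + 3 n\right)}{5}\right)}{2 n} = \left(n + \left(\frac{6}{5} + \left(- \frac{4}{5} + \frac{2 n^{2}}{5} + \frac{6 n}{5}\right)\right)\right) \frac{1}{2 n} = \left(n + \left(\frac{2}{5} + \frac{2 n^{2}}{5} + \frac{6 n}{5}\right)\right) \frac{1}{2 n} = \left(\frac{2}{5} + \frac{2 n^{2}}{5} + \frac{11 n}{5}\right) \frac{1}{2 n} = \frac{\frac{2}{5} + \frac{2 n^{2}}{5} + \frac{11 n}{5}}{2 n}$)
$D{\left(-34 \right)} \left(-828\right) = \left(\frac{11}{10} + \frac{1}{5} \left(-34\right) + \frac{1}{5 \left(-34\right)}\right) \left(-828\right) = \left(\frac{11}{10} - \frac{34}{5} + \frac{1}{5} \left(- \frac{1}{34}\right)\right) \left(-828\right) = \left(\frac{11}{10} - \frac{34}{5} - \frac{1}{170}\right) \left(-828\right) = \left(- \frac{97}{17}\right) \left(-828\right) = \frac{80316}{17}$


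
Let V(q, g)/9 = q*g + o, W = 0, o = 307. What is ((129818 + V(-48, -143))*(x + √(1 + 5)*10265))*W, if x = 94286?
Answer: 0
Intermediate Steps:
V(q, g) = 2763 + 9*g*q (V(q, g) = 9*(q*g + 307) = 9*(g*q + 307) = 9*(307 + g*q) = 2763 + 9*g*q)
((129818 + V(-48, -143))*(x + √(1 + 5)*10265))*W = ((129818 + (2763 + 9*(-143)*(-48)))*(94286 + √(1 + 5)*10265))*0 = ((129818 + (2763 + 61776))*(94286 + √6*10265))*0 = ((129818 + 64539)*(94286 + 10265*√6))*0 = (194357*(94286 + 10265*√6))*0 = (18325144102 + 1995074605*√6)*0 = 0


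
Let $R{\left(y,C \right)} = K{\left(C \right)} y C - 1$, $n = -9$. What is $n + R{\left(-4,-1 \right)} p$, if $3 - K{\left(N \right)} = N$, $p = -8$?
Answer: $-129$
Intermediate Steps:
$K{\left(N \right)} = 3 - N$
$R{\left(y,C \right)} = -1 + C y \left(3 - C\right)$ ($R{\left(y,C \right)} = \left(3 - C\right) y C - 1 = y \left(3 - C\right) C - 1 = C y \left(3 - C\right) - 1 = -1 + C y \left(3 - C\right)$)
$n + R{\left(-4,-1 \right)} p = -9 + \left(-1 - \left(-1\right) \left(-4\right) \left(-3 - 1\right)\right) \left(-8\right) = -9 + \left(-1 - \left(-1\right) \left(-4\right) \left(-4\right)\right) \left(-8\right) = -9 + \left(-1 + 16\right) \left(-8\right) = -9 + 15 \left(-8\right) = -9 - 120 = -129$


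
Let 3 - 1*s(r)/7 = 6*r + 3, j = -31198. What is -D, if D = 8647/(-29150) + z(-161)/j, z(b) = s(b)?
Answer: 233440703/454710850 ≈ 0.51338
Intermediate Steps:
s(r) = -42*r (s(r) = 21 - 7*(6*r + 3) = 21 - 7*(3 + 6*r) = 21 + (-21 - 42*r) = -42*r)
z(b) = -42*b
D = -233440703/454710850 (D = 8647/(-29150) - 42*(-161)/(-31198) = 8647*(-1/29150) + 6762*(-1/31198) = -8647/29150 - 3381/15599 = -233440703/454710850 ≈ -0.51338)
-D = -1*(-233440703/454710850) = 233440703/454710850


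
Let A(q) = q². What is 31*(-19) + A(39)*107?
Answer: 162158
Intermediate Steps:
31*(-19) + A(39)*107 = 31*(-19) + 39²*107 = -589 + 1521*107 = -589 + 162747 = 162158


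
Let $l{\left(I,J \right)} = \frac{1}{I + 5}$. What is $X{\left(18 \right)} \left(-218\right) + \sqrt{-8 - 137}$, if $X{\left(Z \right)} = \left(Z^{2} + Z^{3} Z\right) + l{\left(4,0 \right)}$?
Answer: $- \frac{206598818}{9} + i \sqrt{145} \approx -2.2955 \cdot 10^{7} + 12.042 i$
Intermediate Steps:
$l{\left(I,J \right)} = \frac{1}{5 + I}$
$X{\left(Z \right)} = \frac{1}{9} + Z^{2} + Z^{4}$ ($X{\left(Z \right)} = \left(Z^{2} + Z^{3} Z\right) + \frac{1}{5 + 4} = \left(Z^{2} + Z^{4}\right) + \frac{1}{9} = \frac{1}{9} + Z^{2} + Z^{4}$)
$X{\left(18 \right)} \left(-218\right) + \sqrt{-8 - 137} = \left(\frac{1}{9} + 18^{2} + 18^{4}\right) \left(-218\right) + \sqrt{-8 - 137} = \left(\frac{1}{9} + 324 + 104976\right) \left(-218\right) + \sqrt{-145} = \frac{947701}{9} \left(-218\right) + i \sqrt{145} = - \frac{206598818}{9} + i \sqrt{145}$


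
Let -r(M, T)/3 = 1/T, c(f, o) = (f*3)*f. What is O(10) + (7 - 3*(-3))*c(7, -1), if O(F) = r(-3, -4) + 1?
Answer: 9415/4 ≈ 2353.8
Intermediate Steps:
c(f, o) = 3*f**2 (c(f, o) = (3*f)*f = 3*f**2)
r(M, T) = -3/T
O(F) = 7/4 (O(F) = -3/(-4) + 1 = -3*(-1/4) + 1 = 3/4 + 1 = 7/4)
O(10) + (7 - 3*(-3))*c(7, -1) = 7/4 + (7 - 3*(-3))*(3*7**2) = 7/4 + (7 + 9)*(3*49) = 7/4 + 16*147 = 7/4 + 2352 = 9415/4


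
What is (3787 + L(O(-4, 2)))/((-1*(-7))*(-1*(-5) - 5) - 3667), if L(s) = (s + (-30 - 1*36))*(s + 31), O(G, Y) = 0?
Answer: -1741/3667 ≈ -0.47477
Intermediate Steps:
L(s) = (-66 + s)*(31 + s) (L(s) = (s + (-30 - 36))*(31 + s) = (s - 66)*(31 + s) = (-66 + s)*(31 + s))
(3787 + L(O(-4, 2)))/((-1*(-7))*(-1*(-5) - 5) - 3667) = (3787 + (-2046 + 0² - 35*0))/((-1*(-7))*(-1*(-5) - 5) - 3667) = (3787 + (-2046 + 0 + 0))/(7*(5 - 5) - 3667) = (3787 - 2046)/(7*0 - 3667) = 1741/(0 - 3667) = 1741/(-3667) = 1741*(-1/3667) = -1741/3667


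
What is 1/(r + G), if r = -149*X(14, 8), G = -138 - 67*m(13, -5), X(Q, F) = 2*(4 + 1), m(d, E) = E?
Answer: -1/1293 ≈ -0.00077340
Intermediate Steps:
X(Q, F) = 10 (X(Q, F) = 2*5 = 10)
G = 197 (G = -138 - 67*(-5) = -138 + 335 = 197)
r = -1490 (r = -149*10 = -1490)
1/(r + G) = 1/(-1490 + 197) = 1/(-1293) = -1/1293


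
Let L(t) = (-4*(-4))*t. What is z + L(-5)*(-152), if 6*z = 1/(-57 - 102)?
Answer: 11600639/954 ≈ 12160.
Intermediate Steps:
L(t) = 16*t
z = -1/954 (z = 1/(6*(-57 - 102)) = (1/6)/(-159) = (1/6)*(-1/159) = -1/954 ≈ -0.0010482)
z + L(-5)*(-152) = -1/954 + (16*(-5))*(-152) = -1/954 - 80*(-152) = -1/954 + 12160 = 11600639/954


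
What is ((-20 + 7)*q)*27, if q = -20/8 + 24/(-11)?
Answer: 36153/22 ≈ 1643.3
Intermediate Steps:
q = -103/22 (q = -20*1/8 + 24*(-1/11) = -5/2 - 24/11 = -103/22 ≈ -4.6818)
((-20 + 7)*q)*27 = ((-20 + 7)*(-103/22))*27 = -13*(-103/22)*27 = (1339/22)*27 = 36153/22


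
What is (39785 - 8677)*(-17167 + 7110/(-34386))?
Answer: -278233520936/521 ≈ -5.3404e+8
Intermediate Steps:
(39785 - 8677)*(-17167 + 7110/(-34386)) = 31108*(-17167 + 7110*(-1/34386)) = 31108*(-17167 - 1185/5731) = 31108*(-98385262/5731) = -278233520936/521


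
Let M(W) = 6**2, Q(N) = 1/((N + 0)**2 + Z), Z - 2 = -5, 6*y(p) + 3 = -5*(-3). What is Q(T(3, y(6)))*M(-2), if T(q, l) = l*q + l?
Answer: 36/61 ≈ 0.59016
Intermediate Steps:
y(p) = 2 (y(p) = -1/2 + (-5*(-3))/6 = -1/2 + (1/6)*15 = -1/2 + 5/2 = 2)
Z = -3 (Z = 2 - 5 = -3)
T(q, l) = l + l*q
Q(N) = 1/(-3 + N**2) (Q(N) = 1/((N + 0)**2 - 3) = 1/(N**2 - 3) = 1/(-3 + N**2))
M(W) = 36
Q(T(3, y(6)))*M(-2) = 36/(-3 + (2*(1 + 3))**2) = 36/(-3 + (2*4)**2) = 36/(-3 + 8**2) = 36/(-3 + 64) = 36/61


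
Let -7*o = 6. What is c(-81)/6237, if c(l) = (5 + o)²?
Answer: 841/305613 ≈ 0.0027518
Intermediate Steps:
o = -6/7 (o = -⅐*6 = -6/7 ≈ -0.85714)
c(l) = 841/49 (c(l) = (5 - 6/7)² = (29/7)² = 841/49)
c(-81)/6237 = (841/49)/6237 = (841/49)*(1/6237) = 841/305613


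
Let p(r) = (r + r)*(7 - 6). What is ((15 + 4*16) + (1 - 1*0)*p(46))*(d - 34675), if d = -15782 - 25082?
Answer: -12917169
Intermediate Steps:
p(r) = 2*r (p(r) = (2*r)*1 = 2*r)
d = -40864
((15 + 4*16) + (1 - 1*0)*p(46))*(d - 34675) = ((15 + 4*16) + (1 - 1*0)*(2*46))*(-40864 - 34675) = ((15 + 64) + (1 + 0)*92)*(-75539) = (79 + 1*92)*(-75539) = (79 + 92)*(-75539) = 171*(-75539) = -12917169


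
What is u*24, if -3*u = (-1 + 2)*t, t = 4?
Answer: -32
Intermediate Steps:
u = -4/3 (u = -(-1 + 2)*4/3 = -4/3 ≈ -1.3333)
u*24 = -4/3*24 = -32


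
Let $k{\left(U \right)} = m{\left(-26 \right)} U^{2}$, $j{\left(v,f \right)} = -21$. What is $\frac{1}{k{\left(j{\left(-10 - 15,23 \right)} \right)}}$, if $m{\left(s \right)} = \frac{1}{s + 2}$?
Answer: $- \frac{8}{147} \approx -0.054422$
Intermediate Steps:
$m{\left(s \right)} = \frac{1}{2 + s}$
$k{\left(U \right)} = - \frac{U^{2}}{24}$ ($k{\left(U \right)} = \frac{U^{2}}{2 - 26} = \frac{U^{2}}{-24} = - \frac{U^{2}}{24}$)
$\frac{1}{k{\left(j{\left(-10 - 15,23 \right)} \right)}} = \frac{1}{\left(- \frac{1}{24}\right) \left(-21\right)^{2}} = \frac{1}{\left(- \frac{1}{24}\right) 441} = \frac{1}{- \frac{147}{8}} = - \frac{8}{147}$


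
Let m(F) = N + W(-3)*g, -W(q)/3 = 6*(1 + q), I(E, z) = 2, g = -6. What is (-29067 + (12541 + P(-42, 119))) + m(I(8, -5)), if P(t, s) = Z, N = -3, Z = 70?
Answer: -16675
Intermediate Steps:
P(t, s) = 70
W(q) = -18 - 18*q (W(q) = -18*(1 + q) = -3*(6 + 6*q) = -18 - 18*q)
m(F) = -219 (m(F) = -3 + (-18 - 18*(-3))*(-6) = -3 + (-18 + 54)*(-6) = -3 + 36*(-6) = -3 - 216 = -219)
(-29067 + (12541 + P(-42, 119))) + m(I(8, -5)) = (-29067 + (12541 + 70)) - 219 = (-29067 + 12611) - 219 = -16456 - 219 = -16675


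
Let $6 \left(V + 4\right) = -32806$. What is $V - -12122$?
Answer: $\frac{19951}{3} \approx 6650.3$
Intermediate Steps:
$V = - \frac{16415}{3}$ ($V = -4 + \frac{1}{6} \left(-32806\right) = -4 - \frac{16403}{3} = - \frac{16415}{3} \approx -5471.7$)
$V - -12122 = - \frac{16415}{3} - -12122 = - \frac{16415}{3} + 12122 = \frac{19951}{3}$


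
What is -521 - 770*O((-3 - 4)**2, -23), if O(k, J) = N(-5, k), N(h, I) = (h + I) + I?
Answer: -72131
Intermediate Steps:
N(h, I) = h + 2*I (N(h, I) = (I + h) + I = h + 2*I)
O(k, J) = -5 + 2*k
-521 - 770*O((-3 - 4)**2, -23) = -521 - 770*(-5 + 2*(-3 - 4)**2) = -521 - 770*(-5 + 2*(-7)**2) = -521 - 770*(-5 + 2*49) = -521 - 770*(-5 + 98) = -521 - 770*93 = -521 - 71610 = -72131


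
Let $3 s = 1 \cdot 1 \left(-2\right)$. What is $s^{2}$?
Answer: $\frac{4}{9} \approx 0.44444$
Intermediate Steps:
$s = - \frac{2}{3}$ ($s = \frac{1 \cdot 1 \left(-2\right)}{3} = \frac{1 \left(-2\right)}{3} = \frac{1}{3} \left(-2\right) = - \frac{2}{3} \approx -0.66667$)
$s^{2} = \left(- \frac{2}{3}\right)^{2} = \frac{4}{9}$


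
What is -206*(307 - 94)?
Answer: -43878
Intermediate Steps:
-206*(307 - 94) = -206*213 = -43878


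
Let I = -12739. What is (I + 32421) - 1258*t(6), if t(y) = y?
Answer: 12134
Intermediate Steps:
(I + 32421) - 1258*t(6) = (-12739 + 32421) - 1258*6 = 19682 - 7548 = 12134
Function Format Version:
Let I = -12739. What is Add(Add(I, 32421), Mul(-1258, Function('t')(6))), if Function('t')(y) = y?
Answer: 12134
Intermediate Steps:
Add(Add(I, 32421), Mul(-1258, Function('t')(6))) = Add(Add(-12739, 32421), Mul(-1258, 6)) = Add(19682, -7548) = 12134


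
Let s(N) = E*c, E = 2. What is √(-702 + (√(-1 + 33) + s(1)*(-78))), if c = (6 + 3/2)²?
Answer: √(-9477 + 4*√2) ≈ 97.321*I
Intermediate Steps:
c = 225/4 (c = (6 + 3*(½))² = (6 + 3/2)² = (15/2)² = 225/4 ≈ 56.250)
s(N) = 225/2 (s(N) = 2*(225/4) = 225/2)
√(-702 + (√(-1 + 33) + s(1)*(-78))) = √(-702 + (√(-1 + 33) + (225/2)*(-78))) = √(-702 + (√32 - 8775)) = √(-702 + (4*√2 - 8775)) = √(-702 + (-8775 + 4*√2)) = √(-9477 + 4*√2)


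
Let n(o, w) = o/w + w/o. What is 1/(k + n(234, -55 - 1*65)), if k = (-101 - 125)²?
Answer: 780/39837359 ≈ 1.9580e-5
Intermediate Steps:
k = 51076 (k = (-226)² = 51076)
1/(k + n(234, -55 - 1*65)) = 1/(51076 + (234/(-55 - 1*65) + (-55 - 1*65)/234)) = 1/(51076 + (234/(-55 - 65) + (-55 - 65)*(1/234))) = 1/(51076 + (234/(-120) - 120*1/234)) = 1/(51076 + (234*(-1/120) - 20/39)) = 1/(51076 + (-39/20 - 20/39)) = 1/(51076 - 1921/780) = 1/(39837359/780) = 780/39837359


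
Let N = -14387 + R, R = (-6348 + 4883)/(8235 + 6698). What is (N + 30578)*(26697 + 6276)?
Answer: 7972170328074/14933 ≈ 5.3386e+8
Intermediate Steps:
R = -1465/14933 ≈ -0.098105
N = -214842536/14933 (N = -14387 - 1465/14933 = -214842536/14933 ≈ -14387.)
(N + 30578)*(26697 + 6276) = (-214842536/14933 + 30578)*(26697 + 6276) = (241778738/14933)*32973 = 7972170328074/14933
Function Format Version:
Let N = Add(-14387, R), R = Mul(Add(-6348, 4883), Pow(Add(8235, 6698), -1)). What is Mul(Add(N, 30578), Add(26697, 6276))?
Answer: Rational(7972170328074, 14933) ≈ 5.3386e+8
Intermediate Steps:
R = Rational(-1465, 14933) (R = Mul(-1465, Pow(14933, -1)) = Mul(-1465, Rational(1, 14933)) = Rational(-1465, 14933) ≈ -0.098105)
N = Rational(-214842536, 14933) (N = Add(-14387, Rational(-1465, 14933)) = Rational(-214842536, 14933) ≈ -14387.)
Mul(Add(N, 30578), Add(26697, 6276)) = Mul(Add(Rational(-214842536, 14933), 30578), Add(26697, 6276)) = Mul(Rational(241778738, 14933), 32973) = Rational(7972170328074, 14933)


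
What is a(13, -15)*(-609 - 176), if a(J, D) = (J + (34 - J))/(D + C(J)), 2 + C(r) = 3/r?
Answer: 173485/109 ≈ 1591.6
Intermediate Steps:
C(r) = -2 + 3/r
a(J, D) = 34/(-2 + D + 3/J) (a(J, D) = (J + (34 - J))/(D + (-2 + 3/J)) = 34/(-2 + D + 3/J))
a(13, -15)*(-609 - 176) = (34*13/(3 + 13*(-2 - 15)))*(-609 - 176) = (34*13/(3 + 13*(-17)))*(-785) = (34*13/(3 - 221))*(-785) = (34*13/(-218))*(-785) = (34*13*(-1/218))*(-785) = -221/109*(-785) = 173485/109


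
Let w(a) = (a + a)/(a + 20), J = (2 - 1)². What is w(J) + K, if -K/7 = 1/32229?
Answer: 21437/225603 ≈ 0.095021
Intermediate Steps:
K = -7/32229 ≈ -0.00021720
J = 1 (J = 1² = 1)
w(a) = 2*a/(20 + a) (w(a) = (2*a)/(20 + a) = 2*a/(20 + a))
w(J) + K = 2*1/(20 + 1) - 7/32229 = 2*1/21 - 7/32229 = 2*1*(1/21) - 7/32229 = 2/21 - 7/32229 = 21437/225603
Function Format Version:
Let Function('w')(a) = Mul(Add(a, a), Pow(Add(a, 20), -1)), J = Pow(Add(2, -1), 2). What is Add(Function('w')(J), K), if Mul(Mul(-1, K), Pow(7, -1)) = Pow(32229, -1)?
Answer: Rational(21437, 225603) ≈ 0.095021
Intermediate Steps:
K = Rational(-7, 32229) (K = Mul(-7, Pow(32229, -1)) = Mul(-7, Rational(1, 32229)) = Rational(-7, 32229) ≈ -0.00021720)
J = 1 (J = Pow(1, 2) = 1)
Function('w')(a) = Mul(2, a, Pow(Add(20, a), -1)) (Function('w')(a) = Mul(Mul(2, a), Pow(Add(20, a), -1)) = Mul(2, a, Pow(Add(20, a), -1)))
Add(Function('w')(J), K) = Add(Mul(2, 1, Pow(Add(20, 1), -1)), Rational(-7, 32229)) = Add(Mul(2, 1, Pow(21, -1)), Rational(-7, 32229)) = Add(Mul(2, 1, Rational(1, 21)), Rational(-7, 32229)) = Add(Rational(2, 21), Rational(-7, 32229)) = Rational(21437, 225603)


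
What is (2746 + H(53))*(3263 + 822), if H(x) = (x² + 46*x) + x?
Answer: 32867910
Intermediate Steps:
H(x) = x² + 47*x
(2746 + H(53))*(3263 + 822) = (2746 + 53*(47 + 53))*(3263 + 822) = (2746 + 53*100)*4085 = (2746 + 5300)*4085 = 8046*4085 = 32867910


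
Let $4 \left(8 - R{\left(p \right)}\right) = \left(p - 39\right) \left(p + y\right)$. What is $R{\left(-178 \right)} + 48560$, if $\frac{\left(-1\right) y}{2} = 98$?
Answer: $\frac{56557}{2} \approx 28279.0$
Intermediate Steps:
$y = -196$ ($y = \left(-2\right) 98 = -196$)
$R{\left(p \right)} = 8 - \frac{\left(-196 + p\right) \left(-39 + p\right)}{4}$ ($R{\left(p \right)} = 8 - \frac{\left(p - 39\right) \left(p - 196\right)}{4} = 8 - \frac{\left(-39 + p\right) \left(-196 + p\right)}{4} = 8 - \frac{\left(-196 + p\right) \left(-39 + p\right)}{4}$)
$R{\left(-178 \right)} + 48560 = \left(-1903 - \frac{\left(-178\right)^{2}}{4} + \frac{235}{4} \left(-178\right)\right) + 48560 = \left(-1903 - 7921 - \frac{20915}{2}\right) + 48560 = - \frac{40563}{2} + 48560 = \frac{56557}{2}$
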